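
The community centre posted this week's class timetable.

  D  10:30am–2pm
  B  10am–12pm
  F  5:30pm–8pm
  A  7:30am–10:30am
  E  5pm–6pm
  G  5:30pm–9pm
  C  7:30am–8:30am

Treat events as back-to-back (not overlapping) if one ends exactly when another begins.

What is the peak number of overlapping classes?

3

Sort all start/end points and keep a running count:
7:30am start A → 1
7:30am start C → 2
8:30am end C → 1
10am start B → 2
10:30am end A → 1
10:30am start D → 2
12pm end B → 1
2pm end D → 0
5pm start E → 1
5:30pm start F → 2
5:30pm start G → 3
6pm end E → 2
8pm end F → 1
9pm end G → 0
Peak is 3, at 5:30pm (E, F, G).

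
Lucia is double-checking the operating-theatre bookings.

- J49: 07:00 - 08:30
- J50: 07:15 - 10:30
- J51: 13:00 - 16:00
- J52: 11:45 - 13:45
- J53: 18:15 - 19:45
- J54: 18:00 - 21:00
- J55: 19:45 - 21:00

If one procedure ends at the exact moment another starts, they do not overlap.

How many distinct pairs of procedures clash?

4

Two intervals overlap when each starts before the other ends.
Sorted by start: J49, J50, J52, J51, J54, J53, J55.
J50 starts before J49 ends → J49 and J50 overlap.
J52 starts after J49 ends, so nothing later overlaps J49 either.
J52 starts after J50 ends, so nothing later overlaps J50 either.
J51 starts before J52 ends → J52 and J51 overlap.
J54 starts after J52 ends, so nothing later overlaps J52 either.
J54 starts after J51 ends, so nothing later overlaps J51 either.
J53 starts before J54 ends → J54 and J53 overlap.
J55 starts before J54 ends → J54 and J55 overlap.
J55 starts exactly when J53 ends (back-to-back, no overlap).
Overlapping pairs: J49 & J50, J51 & J52, J53 & J54, J54 & J55 — 4 in total.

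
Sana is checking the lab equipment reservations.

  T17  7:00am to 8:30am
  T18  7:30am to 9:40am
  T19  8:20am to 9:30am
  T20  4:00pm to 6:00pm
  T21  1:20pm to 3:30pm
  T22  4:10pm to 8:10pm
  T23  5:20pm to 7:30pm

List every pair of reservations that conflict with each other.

T17 & T18, T17 & T19, T18 & T19, T20 & T22, T20 & T23, T22 & T23

Check each pair: they overlap iff neither finishes before the other starts.
Sorted by start: T17, T18, T19, T21, T20, T22, T23.
T18 starts before T17 ends → T17 and T18 overlap.
T19 starts before T17 ends → T17 and T19 overlap.
T21 starts after T17 ends, so T17 has no further overlaps.
T19 starts before T18 ends → T18 and T19 overlap.
T21 starts after T18 ends, so T18 has no further overlaps.
T21 starts after T19 ends, so T19 has no further overlaps.
T20 starts after T21 ends, so T21 has no further overlaps.
T22 starts before T20 ends → T20 and T22 overlap.
T23 starts before T20 ends → T20 and T23 overlap.
T23 starts before T22 ends → T22 and T23 overlap.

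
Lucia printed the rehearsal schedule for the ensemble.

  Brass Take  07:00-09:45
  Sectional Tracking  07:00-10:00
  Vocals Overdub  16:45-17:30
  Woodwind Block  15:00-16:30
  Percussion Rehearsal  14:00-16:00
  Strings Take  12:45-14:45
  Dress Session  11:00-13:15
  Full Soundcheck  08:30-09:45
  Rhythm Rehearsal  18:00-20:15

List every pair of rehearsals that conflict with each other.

Brass Take & Full Soundcheck, Brass Take & Sectional Tracking, Dress Session & Strings Take, Full Soundcheck & Sectional Tracking, Percussion Rehearsal & Strings Take, Percussion Rehearsal & Woodwind Block

Sorted by start: Sectional Tracking, Brass Take, Full Soundcheck, Dress Session, Strings Take, Percussion Rehearsal, Woodwind Block, Vocals Overdub, Rhythm Rehearsal.
Brass Take starts before Sectional Tracking ends → Sectional Tracking and Brass Take overlap.
Full Soundcheck starts before Sectional Tracking ends → Sectional Tracking and Full Soundcheck overlap.
Dress Session starts after Sectional Tracking ends, so Sectional Tracking has no further overlaps.
Full Soundcheck starts before Brass Take ends → Brass Take and Full Soundcheck overlap.
Dress Session starts after Brass Take ends, so Brass Take has no further overlaps.
Dress Session starts after Full Soundcheck ends, so Full Soundcheck has no further overlaps.
Strings Take starts before Dress Session ends → Dress Session and Strings Take overlap.
Percussion Rehearsal starts after Dress Session ends, so Dress Session has no further overlaps.
Percussion Rehearsal starts before Strings Take ends → Strings Take and Percussion Rehearsal overlap.
Woodwind Block starts after Strings Take ends, so Strings Take has no further overlaps.
Woodwind Block starts before Percussion Rehearsal ends → Percussion Rehearsal and Woodwind Block overlap.
Vocals Overdub starts after Percussion Rehearsal ends, so Percussion Rehearsal has no further overlaps.
Vocals Overdub starts after Woodwind Block ends, so Woodwind Block has no further overlaps.
Rhythm Rehearsal starts after Vocals Overdub ends.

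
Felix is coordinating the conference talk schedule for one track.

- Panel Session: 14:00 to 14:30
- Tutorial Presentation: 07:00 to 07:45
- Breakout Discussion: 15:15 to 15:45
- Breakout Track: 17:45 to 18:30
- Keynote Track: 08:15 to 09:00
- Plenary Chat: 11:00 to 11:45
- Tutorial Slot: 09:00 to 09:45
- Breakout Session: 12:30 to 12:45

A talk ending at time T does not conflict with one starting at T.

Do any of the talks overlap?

Check each pair: they overlap iff neither finishes before the other starts.
Sorted by start: Tutorial Presentation, Keynote Track, Tutorial Slot, Plenary Chat, Breakout Session, Panel Session, Breakout Discussion, Breakout Track.
Keynote Track starts after Tutorial Presentation ends, so Tutorial Presentation has no further overlaps.
Tutorial Slot starts exactly when Keynote Track ends (back-to-back, no overlap), so Keynote Track has no further overlaps.
Plenary Chat starts after Tutorial Slot ends, so Tutorial Slot has no further overlaps.
Breakout Session starts after Plenary Chat ends, so Plenary Chat has no further overlaps.
Panel Session starts after Breakout Session ends, so Breakout Session has no further overlaps.
Breakout Discussion starts after Panel Session ends, so Panel Session has no further overlaps.
Breakout Track starts after Breakout Discussion ends.
Every pair is clear; the schedule has no overlaps.

No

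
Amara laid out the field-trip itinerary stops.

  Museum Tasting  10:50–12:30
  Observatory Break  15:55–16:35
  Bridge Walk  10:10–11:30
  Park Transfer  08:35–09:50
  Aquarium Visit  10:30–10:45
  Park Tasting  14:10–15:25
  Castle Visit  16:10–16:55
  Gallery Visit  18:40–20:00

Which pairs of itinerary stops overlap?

Check each pair: they overlap iff neither finishes before the other starts.
Sorted by start: Park Transfer, Bridge Walk, Aquarium Visit, Museum Tasting, Park Tasting, Observatory Break, Castle Visit, Gallery Visit.
Bridge Walk starts after Park Transfer ends, so nothing later overlaps Park Transfer either.
Aquarium Visit starts before Bridge Walk ends → Bridge Walk and Aquarium Visit overlap.
Museum Tasting starts before Bridge Walk ends → Bridge Walk and Museum Tasting overlap.
Park Tasting starts after Bridge Walk ends, so nothing later overlaps Bridge Walk either.
Museum Tasting starts after Aquarium Visit ends, so nothing later overlaps Aquarium Visit either.
Park Tasting starts after Museum Tasting ends, so nothing later overlaps Museum Tasting either.
Observatory Break starts after Park Tasting ends, so nothing later overlaps Park Tasting either.
Castle Visit starts before Observatory Break ends → Observatory Break and Castle Visit overlap.
Gallery Visit starts after Observatory Break ends.
Gallery Visit starts after Castle Visit ends.

Aquarium Visit & Bridge Walk, Bridge Walk & Museum Tasting, Castle Visit & Observatory Break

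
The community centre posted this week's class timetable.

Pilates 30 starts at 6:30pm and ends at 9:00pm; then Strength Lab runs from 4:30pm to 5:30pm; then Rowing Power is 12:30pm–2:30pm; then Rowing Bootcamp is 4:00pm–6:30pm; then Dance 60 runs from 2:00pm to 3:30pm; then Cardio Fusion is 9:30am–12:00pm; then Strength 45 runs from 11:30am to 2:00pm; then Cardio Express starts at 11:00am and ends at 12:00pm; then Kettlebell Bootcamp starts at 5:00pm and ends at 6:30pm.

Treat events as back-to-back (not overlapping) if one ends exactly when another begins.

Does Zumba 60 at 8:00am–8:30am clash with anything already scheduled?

No — it doesn't clash with anything

Cardio Fusion: starts 9:30am at or after Zumba 60 ends 8:30am → clear.
Cardio Express: starts 11:00am at or after Zumba 60 ends 8:30am → clear.
Strength 45: starts 11:30am at or after Zumba 60 ends 8:30am → clear.
Rowing Power: starts 12:30pm at or after Zumba 60 ends 8:30am → clear.
Dance 60: starts 2:00pm at or after Zumba 60 ends 8:30am → clear.
Rowing Bootcamp: starts 4:00pm at or after Zumba 60 ends 8:30am → clear.
Strength Lab: starts 4:30pm at or after Zumba 60 ends 8:30am → clear.
Kettlebell Bootcamp: starts 5:00pm at or after Zumba 60 ends 8:30am → clear.
Pilates 30: starts 6:30pm at or after Zumba 60 ends 8:30am → clear.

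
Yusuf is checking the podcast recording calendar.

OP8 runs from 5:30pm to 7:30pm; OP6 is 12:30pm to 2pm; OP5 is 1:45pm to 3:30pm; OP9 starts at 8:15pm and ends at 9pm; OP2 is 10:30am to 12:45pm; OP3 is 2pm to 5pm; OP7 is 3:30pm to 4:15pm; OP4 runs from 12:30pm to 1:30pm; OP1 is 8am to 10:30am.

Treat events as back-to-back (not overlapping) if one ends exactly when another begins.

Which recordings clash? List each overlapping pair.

OP2 & OP4, OP2 & OP6, OP3 & OP5, OP3 & OP7, OP4 & OP6, OP5 & OP6

Two intervals overlap when each starts before the other ends.
Sorted by start: OP1, OP2, OP4, OP6, OP5, OP3, OP7, OP8, OP9.
OP2 starts exactly when OP1 ends (back-to-back, no overlap) — done with OP1.
OP4 starts before OP2 ends → OP2 and OP4 overlap.
OP6 starts before OP2 ends → OP2 and OP6 overlap.
OP5 starts after OP2 ends — done with OP2.
OP6 starts before OP4 ends → OP4 and OP6 overlap.
OP5 starts after OP4 ends — done with OP4.
OP5 starts before OP6 ends → OP6 and OP5 overlap.
OP3 starts exactly when OP6 ends (back-to-back, no overlap) — done with OP6.
OP3 starts before OP5 ends → OP5 and OP3 overlap.
OP7 starts exactly when OP5 ends (back-to-back, no overlap) — done with OP5.
OP7 starts before OP3 ends → OP3 and OP7 overlap.
OP8 starts after OP3 ends — done with OP3.
OP8 starts after OP7 ends — done with OP7.
OP9 starts after OP8 ends.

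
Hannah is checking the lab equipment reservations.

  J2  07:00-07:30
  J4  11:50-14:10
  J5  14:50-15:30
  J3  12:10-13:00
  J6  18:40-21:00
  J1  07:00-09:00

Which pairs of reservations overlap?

Two intervals overlap when each starts before the other ends.
Sorted by start: J1, J2, J4, J3, J5, J6.
J2 starts before J1 ends → J1 and J2 overlap.
J4 starts after J1 ends, so J1 has no further overlaps.
J4 starts after J2 ends, so J2 has no further overlaps.
J3 starts before J4 ends → J4 and J3 overlap.
J5 starts after J4 ends, so J4 has no further overlaps.
J5 starts after J3 ends, so J3 has no further overlaps.
J6 starts after J5 ends.

J1 & J2, J3 & J4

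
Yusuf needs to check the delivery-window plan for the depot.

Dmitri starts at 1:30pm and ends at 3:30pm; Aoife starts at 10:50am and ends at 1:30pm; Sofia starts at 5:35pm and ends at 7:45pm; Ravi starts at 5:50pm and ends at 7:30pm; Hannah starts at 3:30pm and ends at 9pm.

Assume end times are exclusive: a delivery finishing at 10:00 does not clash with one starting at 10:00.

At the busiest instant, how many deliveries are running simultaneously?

Sort all start/end points and keep a running count:
10:50am start Aoife → 1
1:30pm end Aoife → 0
1:30pm start Dmitri → 1
3:30pm end Dmitri → 0
3:30pm start Hannah → 1
5:35pm start Sofia → 2
5:50pm start Ravi → 3
7:30pm end Ravi → 2
7:45pm end Sofia → 1
9pm end Hannah → 0
Peak is 3, at 5:50pm (Hannah, Ravi, Sofia).

3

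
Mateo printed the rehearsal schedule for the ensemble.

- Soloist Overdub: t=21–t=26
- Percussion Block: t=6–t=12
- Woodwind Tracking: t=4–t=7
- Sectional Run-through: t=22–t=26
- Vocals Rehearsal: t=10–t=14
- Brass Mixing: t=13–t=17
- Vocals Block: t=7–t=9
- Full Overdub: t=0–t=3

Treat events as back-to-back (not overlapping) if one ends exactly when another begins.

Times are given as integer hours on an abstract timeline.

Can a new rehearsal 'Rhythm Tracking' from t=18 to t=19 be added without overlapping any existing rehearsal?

Full Overdub: ends t=3 at or before Rhythm Tracking starts t=18 → clear.
Woodwind Tracking: ends t=7 at or before Rhythm Tracking starts t=18 → clear.
Percussion Block: ends t=12 at or before Rhythm Tracking starts t=18 → clear.
Vocals Block: ends t=9 at or before Rhythm Tracking starts t=18 → clear.
Vocals Rehearsal: ends t=14 at or before Rhythm Tracking starts t=18 → clear.
Brass Mixing: ends t=17 at or before Rhythm Tracking starts t=18 → clear.
Soloist Overdub: starts t=21 at or after Rhythm Tracking ends t=19 → clear.
Sectional Run-through: starts t=22 at or after Rhythm Tracking ends t=19 → clear.

Yes — the slot is free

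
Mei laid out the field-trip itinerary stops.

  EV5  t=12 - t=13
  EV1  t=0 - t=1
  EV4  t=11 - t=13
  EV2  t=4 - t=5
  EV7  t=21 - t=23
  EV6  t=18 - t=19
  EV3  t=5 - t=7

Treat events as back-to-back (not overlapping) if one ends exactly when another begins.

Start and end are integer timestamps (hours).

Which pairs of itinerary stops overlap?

Sorted by start: EV1, EV2, EV3, EV4, EV5, EV6, EV7.
EV2 starts after EV1 ends; EV1 is clear from here.
EV3 starts exactly when EV2 ends (back-to-back, no overlap); EV2 is clear from here.
EV4 starts after EV3 ends; EV3 is clear from here.
EV5 starts before EV4 ends → EV4 and EV5 overlap.
EV6 starts after EV4 ends; EV4 is clear from here.
EV6 starts after EV5 ends; EV5 is clear from here.
EV7 starts after EV6 ends.

EV4 & EV5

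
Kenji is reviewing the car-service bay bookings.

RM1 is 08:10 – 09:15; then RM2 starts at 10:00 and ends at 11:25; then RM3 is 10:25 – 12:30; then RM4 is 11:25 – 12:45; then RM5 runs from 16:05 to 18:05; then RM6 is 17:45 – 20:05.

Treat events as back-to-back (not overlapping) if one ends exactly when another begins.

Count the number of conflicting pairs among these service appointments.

3

Two intervals overlap when each starts before the other ends.
Sorted by start: RM1, RM2, RM3, RM4, RM5, RM6.
RM2 starts after RM1 ends; RM1 is clear from here.
RM3 starts before RM2 ends → RM2 and RM3 overlap.
RM4 starts exactly when RM2 ends (back-to-back, no overlap); RM2 is clear from here.
RM4 starts before RM3 ends → RM3 and RM4 overlap.
RM5 starts after RM3 ends; RM3 is clear from here.
RM5 starts after RM4 ends; RM4 is clear from here.
RM6 starts before RM5 ends → RM5 and RM6 overlap.
Overlapping pairs: RM2 & RM3, RM3 & RM4, RM5 & RM6 — 3 in total.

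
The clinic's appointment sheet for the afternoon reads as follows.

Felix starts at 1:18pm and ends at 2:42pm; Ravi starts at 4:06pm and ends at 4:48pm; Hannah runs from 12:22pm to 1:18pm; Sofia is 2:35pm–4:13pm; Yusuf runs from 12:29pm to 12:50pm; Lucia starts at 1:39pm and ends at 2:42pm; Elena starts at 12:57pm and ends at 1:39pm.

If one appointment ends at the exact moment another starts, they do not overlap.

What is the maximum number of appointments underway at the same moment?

3

Walk through starts and ends in time order (an end at T is processed before a start at T):
12:22pm start Hannah → 1
12:29pm start Yusuf → 2
12:50pm end Yusuf → 1
12:57pm start Elena → 2
1:18pm end Hannah → 1
1:18pm start Felix → 2
1:39pm end Elena → 1
1:39pm start Lucia → 2
2:35pm start Sofia → 3
2:42pm end Felix → 2
2:42pm end Lucia → 1
4:06pm start Ravi → 2
4:13pm end Sofia → 1
4:48pm end Ravi → 0
Peak is 3, at 2:35pm (Felix, Lucia, Sofia).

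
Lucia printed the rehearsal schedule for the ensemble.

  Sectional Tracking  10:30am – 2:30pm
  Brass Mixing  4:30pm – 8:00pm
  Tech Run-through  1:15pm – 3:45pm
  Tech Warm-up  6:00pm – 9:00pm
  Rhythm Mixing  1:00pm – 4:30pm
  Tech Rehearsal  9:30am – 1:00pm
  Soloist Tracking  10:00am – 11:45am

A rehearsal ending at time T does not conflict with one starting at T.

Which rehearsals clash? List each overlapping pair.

Brass Mixing & Tech Warm-up, Rhythm Mixing & Sectional Tracking, Rhythm Mixing & Tech Run-through, Sectional Tracking & Soloist Tracking, Sectional Tracking & Tech Rehearsal, Sectional Tracking & Tech Run-through, Soloist Tracking & Tech Rehearsal

Sorted by start: Tech Rehearsal, Soloist Tracking, Sectional Tracking, Rhythm Mixing, Tech Run-through, Brass Mixing, Tech Warm-up.
Soloist Tracking starts before Tech Rehearsal ends → Tech Rehearsal and Soloist Tracking overlap.
Sectional Tracking starts before Tech Rehearsal ends → Tech Rehearsal and Sectional Tracking overlap.
Rhythm Mixing starts exactly when Tech Rehearsal ends (back-to-back, no overlap); Tech Rehearsal is clear from here.
Sectional Tracking starts before Soloist Tracking ends → Soloist Tracking and Sectional Tracking overlap.
Rhythm Mixing starts after Soloist Tracking ends; Soloist Tracking is clear from here.
Rhythm Mixing starts before Sectional Tracking ends → Sectional Tracking and Rhythm Mixing overlap.
Tech Run-through starts before Sectional Tracking ends → Sectional Tracking and Tech Run-through overlap.
Brass Mixing starts after Sectional Tracking ends; Sectional Tracking is clear from here.
Tech Run-through starts before Rhythm Mixing ends → Rhythm Mixing and Tech Run-through overlap.
Brass Mixing starts exactly when Rhythm Mixing ends (back-to-back, no overlap); Rhythm Mixing is clear from here.
Brass Mixing starts after Tech Run-through ends; Tech Run-through is clear from here.
Tech Warm-up starts before Brass Mixing ends → Brass Mixing and Tech Warm-up overlap.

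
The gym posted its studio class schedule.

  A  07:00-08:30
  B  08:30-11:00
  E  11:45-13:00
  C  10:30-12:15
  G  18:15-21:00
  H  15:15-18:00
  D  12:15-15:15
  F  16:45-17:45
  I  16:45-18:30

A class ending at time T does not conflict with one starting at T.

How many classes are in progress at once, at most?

Sort all start/end points and keep a running count:
07:00 start A → 1
08:30 end A → 0
08:30 start B → 1
10:30 start C → 2
11:00 end B → 1
11:45 start E → 2
12:15 end C → 1
12:15 start D → 2
13:00 end E → 1
15:15 end D → 0
15:15 start H → 1
16:45 start F → 2
16:45 start I → 3
17:45 end F → 2
18:00 end H → 1
18:15 start G → 2
18:30 end I → 1
21:00 end G → 0
Peak is 3, at 16:45 (F, H, I).

3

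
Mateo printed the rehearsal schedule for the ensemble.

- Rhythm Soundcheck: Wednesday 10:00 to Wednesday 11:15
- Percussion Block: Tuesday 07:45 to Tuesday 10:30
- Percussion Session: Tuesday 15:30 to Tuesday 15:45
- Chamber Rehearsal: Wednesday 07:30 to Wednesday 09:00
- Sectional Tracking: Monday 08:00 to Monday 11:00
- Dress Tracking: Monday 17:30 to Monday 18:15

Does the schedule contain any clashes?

Two intervals overlap when each starts before the other ends.
Sorted by start: Sectional Tracking, Dress Tracking, Percussion Block, Percussion Session, Chamber Rehearsal, Rhythm Soundcheck.
Dress Tracking starts after Sectional Tracking ends, so nothing later overlaps Sectional Tracking either.
Percussion Block starts after Dress Tracking ends, so nothing later overlaps Dress Tracking either.
Percussion Session starts after Percussion Block ends, so nothing later overlaps Percussion Block either.
Chamber Rehearsal starts after Percussion Session ends, so nothing later overlaps Percussion Session either.
Rhythm Soundcheck starts after Chamber Rehearsal ends.
Every pair is clear; the schedule has no overlaps.

No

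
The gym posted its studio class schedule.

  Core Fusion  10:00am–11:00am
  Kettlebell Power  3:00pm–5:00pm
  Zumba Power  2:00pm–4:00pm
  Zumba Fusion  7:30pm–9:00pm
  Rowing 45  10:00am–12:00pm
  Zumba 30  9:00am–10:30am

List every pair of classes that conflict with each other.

Two intervals overlap when each starts before the other ends.
Sorted by start: Zumba 30, Core Fusion, Rowing 45, Zumba Power, Kettlebell Power, Zumba Fusion.
Core Fusion starts before Zumba 30 ends → Zumba 30 and Core Fusion overlap.
Rowing 45 starts before Zumba 30 ends → Zumba 30 and Rowing 45 overlap.
Zumba Power starts after Zumba 30 ends, so Zumba 30 has no further overlaps.
Rowing 45 starts before Core Fusion ends → Core Fusion and Rowing 45 overlap.
Zumba Power starts after Core Fusion ends, so Core Fusion has no further overlaps.
Zumba Power starts after Rowing 45 ends, so Rowing 45 has no further overlaps.
Kettlebell Power starts before Zumba Power ends → Zumba Power and Kettlebell Power overlap.
Zumba Fusion starts after Zumba Power ends.
Zumba Fusion starts after Kettlebell Power ends.

Core Fusion & Rowing 45, Core Fusion & Zumba 30, Kettlebell Power & Zumba Power, Rowing 45 & Zumba 30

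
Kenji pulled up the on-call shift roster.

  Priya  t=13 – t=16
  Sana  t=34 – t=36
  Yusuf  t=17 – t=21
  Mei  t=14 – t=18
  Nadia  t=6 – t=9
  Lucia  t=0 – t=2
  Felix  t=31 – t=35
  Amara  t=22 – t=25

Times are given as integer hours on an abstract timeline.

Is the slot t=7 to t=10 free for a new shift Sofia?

No — it overlaps Nadia

Lucia: ends t=2 at or before Sofia starts t=7 → clear.
Nadia: starts t=6 before Sofia ends t=10, and ends t=9 after Sofia starts t=7 → overlap.
Priya: starts t=13 at or after Sofia ends t=10 → clear.
Mei: starts t=14 at or after Sofia ends t=10 → clear.
Yusuf: starts t=17 at or after Sofia ends t=10 → clear.
Amara: starts t=22 at or after Sofia ends t=10 → clear.
Felix: starts t=31 at or after Sofia ends t=10 → clear.
Sana: starts t=34 at or after Sofia ends t=10 → clear.
Sofia overlaps Nadia.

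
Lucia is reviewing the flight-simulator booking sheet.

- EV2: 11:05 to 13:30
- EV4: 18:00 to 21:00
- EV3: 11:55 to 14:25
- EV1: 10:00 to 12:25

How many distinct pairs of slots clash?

3

Sorted by start: EV1, EV2, EV3, EV4.
EV2 starts before EV1 ends → EV1 and EV2 overlap.
EV3 starts before EV1 ends → EV1 and EV3 overlap.
EV4 starts after EV1 ends.
EV3 starts before EV2 ends → EV2 and EV3 overlap.
EV4 starts after EV2 ends.
EV4 starts after EV3 ends.
Overlapping pairs: EV1 & EV2, EV1 & EV3, EV2 & EV3 — 3 in total.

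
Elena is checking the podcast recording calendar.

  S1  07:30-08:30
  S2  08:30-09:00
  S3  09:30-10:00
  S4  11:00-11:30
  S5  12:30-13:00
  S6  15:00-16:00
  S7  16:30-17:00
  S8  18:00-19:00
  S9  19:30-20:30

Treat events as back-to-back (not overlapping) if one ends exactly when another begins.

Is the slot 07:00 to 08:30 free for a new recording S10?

S1: starts 07:30 before S10 ends 08:30, and ends 08:30 after S10 starts 07:00 → overlap.
S2: starts 08:30 at or after S10 ends 08:30 → clear.
S3: starts 09:30 at or after S10 ends 08:30 → clear.
S4: starts 11:00 at or after S10 ends 08:30 → clear.
S5: starts 12:30 at or after S10 ends 08:30 → clear.
S6: starts 15:00 at or after S10 ends 08:30 → clear.
S7: starts 16:30 at or after S10 ends 08:30 → clear.
S8: starts 18:00 at or after S10 ends 08:30 → clear.
S9: starts 19:30 at or after S10 ends 08:30 → clear.
S10 overlaps S1.

No — it overlaps S1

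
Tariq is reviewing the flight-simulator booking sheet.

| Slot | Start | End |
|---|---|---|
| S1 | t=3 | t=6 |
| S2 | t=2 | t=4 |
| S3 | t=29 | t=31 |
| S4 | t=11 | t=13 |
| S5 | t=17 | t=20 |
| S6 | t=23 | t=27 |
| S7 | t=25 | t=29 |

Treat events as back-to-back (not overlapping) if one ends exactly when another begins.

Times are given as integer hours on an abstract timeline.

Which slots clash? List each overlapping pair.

Sorted by start: S2, S1, S4, S5, S6, S7, S3.
S1 starts before S2 ends → S2 and S1 overlap.
S4 starts after S2 ends; S2 is clear from here.
S4 starts after S1 ends; S1 is clear from here.
S5 starts after S4 ends; S4 is clear from here.
S6 starts after S5 ends; S5 is clear from here.
S7 starts before S6 ends → S6 and S7 overlap.
S3 starts after S6 ends.
S3 starts exactly when S7 ends (back-to-back, no overlap).

S1 & S2, S6 & S7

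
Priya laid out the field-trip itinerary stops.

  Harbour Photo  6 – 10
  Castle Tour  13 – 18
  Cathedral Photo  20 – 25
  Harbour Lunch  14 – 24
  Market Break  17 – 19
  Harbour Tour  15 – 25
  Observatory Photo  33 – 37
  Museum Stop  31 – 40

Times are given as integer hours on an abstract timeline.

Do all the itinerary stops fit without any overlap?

Sorted by start: Harbour Photo, Castle Tour, Harbour Lunch, Harbour Tour, Market Break, Cathedral Photo, Museum Stop, Observatory Photo.
Castle Tour starts after Harbour Photo ends — done with Harbour Photo.
Harbour Lunch starts before Castle Tour ends → Castle Tour and Harbour Lunch overlap.
That's a conflict, so the schedule is not conflict-free.

No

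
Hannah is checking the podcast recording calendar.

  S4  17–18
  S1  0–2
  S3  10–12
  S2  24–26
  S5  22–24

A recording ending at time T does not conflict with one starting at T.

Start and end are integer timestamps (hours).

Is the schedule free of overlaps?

Sorted by start: S1, S3, S4, S5, S2.
S3 starts after S1 ends; S1 is clear from here.
S4 starts after S3 ends; S3 is clear from here.
S5 starts after S4 ends; S4 is clear from here.
S2 starts exactly when S5 ends (back-to-back, no overlap).
Every pair is clear; the schedule has no overlaps.

Yes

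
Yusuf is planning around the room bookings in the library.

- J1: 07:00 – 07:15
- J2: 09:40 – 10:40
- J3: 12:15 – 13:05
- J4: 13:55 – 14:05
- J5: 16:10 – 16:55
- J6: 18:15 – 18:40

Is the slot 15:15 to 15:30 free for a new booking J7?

Yes — the slot is free

J1: ends 07:15 at or before J7 starts 15:15 → clear.
J2: ends 10:40 at or before J7 starts 15:15 → clear.
J3: ends 13:05 at or before J7 starts 15:15 → clear.
J4: ends 14:05 at or before J7 starts 15:15 → clear.
J5: starts 16:10 at or after J7 ends 15:30 → clear.
J6: starts 18:15 at or after J7 ends 15:30 → clear.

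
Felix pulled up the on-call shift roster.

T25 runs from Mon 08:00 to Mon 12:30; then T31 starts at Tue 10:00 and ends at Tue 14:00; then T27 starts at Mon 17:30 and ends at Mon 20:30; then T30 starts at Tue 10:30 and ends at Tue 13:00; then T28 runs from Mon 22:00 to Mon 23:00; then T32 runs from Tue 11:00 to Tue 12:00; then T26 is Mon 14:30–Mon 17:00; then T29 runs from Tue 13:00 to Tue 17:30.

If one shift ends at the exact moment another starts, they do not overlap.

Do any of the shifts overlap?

Sorted by start: T25, T26, T27, T28, T31, T30, T32, T29.
T26 starts after T25 ends, so nothing later overlaps T25 either.
T27 starts after T26 ends, so nothing later overlaps T26 either.
T28 starts after T27 ends, so nothing later overlaps T27 either.
T31 starts after T28 ends, so nothing later overlaps T28 either.
T30 starts before T31 ends → T31 and T30 overlap.
That's a conflict, so the schedule is not conflict-free.

Yes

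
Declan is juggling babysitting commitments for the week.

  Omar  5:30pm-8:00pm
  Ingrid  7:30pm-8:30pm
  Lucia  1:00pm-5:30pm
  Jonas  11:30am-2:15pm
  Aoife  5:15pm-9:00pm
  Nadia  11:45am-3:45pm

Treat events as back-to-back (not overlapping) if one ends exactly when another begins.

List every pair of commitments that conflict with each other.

Aoife & Ingrid, Aoife & Lucia, Aoife & Omar, Ingrid & Omar, Jonas & Lucia, Jonas & Nadia, Lucia & Nadia

Sorted by start: Jonas, Nadia, Lucia, Aoife, Omar, Ingrid.
Nadia starts before Jonas ends → Jonas and Nadia overlap.
Lucia starts before Jonas ends → Jonas and Lucia overlap.
Aoife starts after Jonas ends; Jonas is clear from here.
Lucia starts before Nadia ends → Nadia and Lucia overlap.
Aoife starts after Nadia ends; Nadia is clear from here.
Aoife starts before Lucia ends → Lucia and Aoife overlap.
Omar starts exactly when Lucia ends (back-to-back, no overlap); Lucia is clear from here.
Omar starts before Aoife ends → Aoife and Omar overlap.
Ingrid starts before Aoife ends → Aoife and Ingrid overlap.
Ingrid starts before Omar ends → Omar and Ingrid overlap.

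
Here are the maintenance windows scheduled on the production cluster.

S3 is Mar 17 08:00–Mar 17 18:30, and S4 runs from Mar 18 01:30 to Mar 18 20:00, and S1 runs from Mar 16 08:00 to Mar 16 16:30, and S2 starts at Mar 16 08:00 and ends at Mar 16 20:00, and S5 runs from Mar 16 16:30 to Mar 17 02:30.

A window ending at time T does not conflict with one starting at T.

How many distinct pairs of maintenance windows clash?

2

Sorted by start: S1, S2, S5, S3, S4.
S2 starts before S1 ends → S1 and S2 overlap.
S5 starts exactly when S1 ends (back-to-back, no overlap); S1 is clear from here.
S5 starts before S2 ends → S2 and S5 overlap.
S3 starts after S2 ends; S2 is clear from here.
S3 starts after S5 ends; S5 is clear from here.
S4 starts after S3 ends.
Overlapping pairs: S1 & S2, S2 & S5 — 2 in total.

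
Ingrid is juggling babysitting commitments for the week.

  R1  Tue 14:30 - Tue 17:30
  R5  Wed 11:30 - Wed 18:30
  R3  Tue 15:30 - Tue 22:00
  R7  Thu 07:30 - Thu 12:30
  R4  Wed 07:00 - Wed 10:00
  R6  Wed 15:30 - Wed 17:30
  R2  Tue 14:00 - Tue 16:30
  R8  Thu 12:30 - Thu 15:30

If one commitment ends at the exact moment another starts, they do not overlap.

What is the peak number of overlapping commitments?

3

Walk through starts and ends in time order (an end at T is processed before a start at T):
Tue 14:00 start R2 → 1
Tue 14:30 start R1 → 2
Tue 15:30 start R3 → 3
Tue 16:30 end R2 → 2
Tue 17:30 end R1 → 1
Tue 22:00 end R3 → 0
Wed 07:00 start R4 → 1
Wed 10:00 end R4 → 0
Wed 11:30 start R5 → 1
Wed 15:30 start R6 → 2
Wed 17:30 end R6 → 1
Wed 18:30 end R5 → 0
Thu 07:30 start R7 → 1
Thu 12:30 end R7 → 0
Thu 12:30 start R8 → 1
Thu 15:30 end R8 → 0
Peak is 3, at Tue 15:30 (R1, R2, R3).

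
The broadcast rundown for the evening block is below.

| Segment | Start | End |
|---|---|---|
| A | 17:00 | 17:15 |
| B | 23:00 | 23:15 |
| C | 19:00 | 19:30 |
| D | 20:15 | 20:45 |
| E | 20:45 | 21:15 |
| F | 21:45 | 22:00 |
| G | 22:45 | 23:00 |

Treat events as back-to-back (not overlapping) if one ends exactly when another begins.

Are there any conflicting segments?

No

Sorted by start: A, C, D, E, F, G, B.
C starts after A ends, so A has no further overlaps.
D starts after C ends, so C has no further overlaps.
E starts exactly when D ends (back-to-back, no overlap), so D has no further overlaps.
F starts after E ends, so E has no further overlaps.
G starts after F ends, so F has no further overlaps.
B starts exactly when G ends (back-to-back, no overlap).
Every pair is clear; the schedule has no overlaps.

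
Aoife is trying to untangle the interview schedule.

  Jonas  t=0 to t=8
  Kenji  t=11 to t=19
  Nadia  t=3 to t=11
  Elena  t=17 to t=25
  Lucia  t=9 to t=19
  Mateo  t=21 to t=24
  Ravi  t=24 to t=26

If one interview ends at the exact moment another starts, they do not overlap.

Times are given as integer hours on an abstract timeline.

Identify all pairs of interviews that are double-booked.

Two intervals overlap when each starts before the other ends.
Sorted by start: Jonas, Nadia, Lucia, Kenji, Elena, Mateo, Ravi.
Nadia starts before Jonas ends → Jonas and Nadia overlap.
Lucia starts after Jonas ends, so Jonas has no further overlaps.
Lucia starts before Nadia ends → Nadia and Lucia overlap.
Kenji starts exactly when Nadia ends (back-to-back, no overlap), so Nadia has no further overlaps.
Kenji starts before Lucia ends → Lucia and Kenji overlap.
Elena starts before Lucia ends → Lucia and Elena overlap.
Mateo starts after Lucia ends, so Lucia has no further overlaps.
Elena starts before Kenji ends → Kenji and Elena overlap.
Mateo starts after Kenji ends, so Kenji has no further overlaps.
Mateo starts before Elena ends → Elena and Mateo overlap.
Ravi starts before Elena ends → Elena and Ravi overlap.
Ravi starts exactly when Mateo ends (back-to-back, no overlap).

Elena & Kenji, Elena & Lucia, Elena & Mateo, Elena & Ravi, Jonas & Nadia, Kenji & Lucia, Lucia & Nadia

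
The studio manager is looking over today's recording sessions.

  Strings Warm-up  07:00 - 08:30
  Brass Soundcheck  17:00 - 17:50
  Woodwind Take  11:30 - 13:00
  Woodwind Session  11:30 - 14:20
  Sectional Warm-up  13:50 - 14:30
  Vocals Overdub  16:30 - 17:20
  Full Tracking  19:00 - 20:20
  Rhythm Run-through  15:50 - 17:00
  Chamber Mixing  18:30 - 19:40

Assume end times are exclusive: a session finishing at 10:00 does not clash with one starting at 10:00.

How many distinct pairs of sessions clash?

5

Sorted by start: Strings Warm-up, Woodwind Take, Woodwind Session, Sectional Warm-up, Rhythm Run-through, Vocals Overdub, Brass Soundcheck, Chamber Mixing, Full Tracking.
Woodwind Take starts after Strings Warm-up ends; Strings Warm-up is clear from here.
Woodwind Session starts before Woodwind Take ends → Woodwind Take and Woodwind Session overlap.
Sectional Warm-up starts after Woodwind Take ends; Woodwind Take is clear from here.
Sectional Warm-up starts before Woodwind Session ends → Woodwind Session and Sectional Warm-up overlap.
Rhythm Run-through starts after Woodwind Session ends; Woodwind Session is clear from here.
Rhythm Run-through starts after Sectional Warm-up ends; Sectional Warm-up is clear from here.
Vocals Overdub starts before Rhythm Run-through ends → Rhythm Run-through and Vocals Overdub overlap.
Brass Soundcheck starts exactly when Rhythm Run-through ends (back-to-back, no overlap); Rhythm Run-through is clear from here.
Brass Soundcheck starts before Vocals Overdub ends → Vocals Overdub and Brass Soundcheck overlap.
Chamber Mixing starts after Vocals Overdub ends; Vocals Overdub is clear from here.
Chamber Mixing starts after Brass Soundcheck ends; Brass Soundcheck is clear from here.
Full Tracking starts before Chamber Mixing ends → Chamber Mixing and Full Tracking overlap.
Overlapping pairs: Brass Soundcheck & Vocals Overdub, Chamber Mixing & Full Tracking, Rhythm Run-through & Vocals Overdub, Sectional Warm-up & Woodwind Session, Woodwind Session & Woodwind Take — 5 in total.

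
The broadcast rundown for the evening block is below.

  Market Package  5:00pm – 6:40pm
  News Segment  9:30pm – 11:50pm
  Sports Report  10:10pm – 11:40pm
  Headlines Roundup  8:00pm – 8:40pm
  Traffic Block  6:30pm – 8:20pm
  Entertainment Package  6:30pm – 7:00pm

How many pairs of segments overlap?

Sorted by start: Market Package, Entertainment Package, Traffic Block, Headlines Roundup, News Segment, Sports Report.
Entertainment Package starts before Market Package ends → Market Package and Entertainment Package overlap.
Traffic Block starts before Market Package ends → Market Package and Traffic Block overlap.
Headlines Roundup starts after Market Package ends, so nothing later overlaps Market Package either.
Traffic Block starts before Entertainment Package ends → Entertainment Package and Traffic Block overlap.
Headlines Roundup starts after Entertainment Package ends, so nothing later overlaps Entertainment Package either.
Headlines Roundup starts before Traffic Block ends → Traffic Block and Headlines Roundup overlap.
News Segment starts after Traffic Block ends, so nothing later overlaps Traffic Block either.
News Segment starts after Headlines Roundup ends, so nothing later overlaps Headlines Roundup either.
Sports Report starts before News Segment ends → News Segment and Sports Report overlap.
Overlapping pairs: Entertainment Package & Market Package, Entertainment Package & Traffic Block, Headlines Roundup & Traffic Block, Market Package & Traffic Block, News Segment & Sports Report — 5 in total.

5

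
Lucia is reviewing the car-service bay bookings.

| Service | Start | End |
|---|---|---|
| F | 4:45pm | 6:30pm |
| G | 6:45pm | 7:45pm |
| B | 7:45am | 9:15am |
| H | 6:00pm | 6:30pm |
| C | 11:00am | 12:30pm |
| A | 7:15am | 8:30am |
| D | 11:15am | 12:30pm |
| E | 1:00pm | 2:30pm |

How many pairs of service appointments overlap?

3

Check each pair: they overlap iff neither finishes before the other starts.
Sorted by start: A, B, C, D, E, F, H, G.
B starts before A ends → A and B overlap.
C starts after A ends, so nothing later overlaps A either.
C starts after B ends, so nothing later overlaps B either.
D starts before C ends → C and D overlap.
E starts after C ends, so nothing later overlaps C either.
E starts after D ends, so nothing later overlaps D either.
F starts after E ends, so nothing later overlaps E either.
H starts before F ends → F and H overlap.
G starts after F ends.
G starts after H ends.
Overlapping pairs: A & B, C & D, F & H — 3 in total.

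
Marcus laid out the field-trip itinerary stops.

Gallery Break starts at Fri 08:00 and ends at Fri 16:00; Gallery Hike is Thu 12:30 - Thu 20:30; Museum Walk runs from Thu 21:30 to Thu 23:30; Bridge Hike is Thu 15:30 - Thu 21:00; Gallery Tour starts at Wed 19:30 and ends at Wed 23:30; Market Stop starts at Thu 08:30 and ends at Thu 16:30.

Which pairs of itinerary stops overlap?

Bridge Hike & Gallery Hike, Bridge Hike & Market Stop, Gallery Hike & Market Stop

Check each pair: they overlap iff neither finishes before the other starts.
Sorted by start: Gallery Tour, Market Stop, Gallery Hike, Bridge Hike, Museum Walk, Gallery Break.
Market Stop starts after Gallery Tour ends; Gallery Tour is clear from here.
Gallery Hike starts before Market Stop ends → Market Stop and Gallery Hike overlap.
Bridge Hike starts before Market Stop ends → Market Stop and Bridge Hike overlap.
Museum Walk starts after Market Stop ends; Market Stop is clear from here.
Bridge Hike starts before Gallery Hike ends → Gallery Hike and Bridge Hike overlap.
Museum Walk starts after Gallery Hike ends; Gallery Hike is clear from here.
Museum Walk starts after Bridge Hike ends; Bridge Hike is clear from here.
Gallery Break starts after Museum Walk ends.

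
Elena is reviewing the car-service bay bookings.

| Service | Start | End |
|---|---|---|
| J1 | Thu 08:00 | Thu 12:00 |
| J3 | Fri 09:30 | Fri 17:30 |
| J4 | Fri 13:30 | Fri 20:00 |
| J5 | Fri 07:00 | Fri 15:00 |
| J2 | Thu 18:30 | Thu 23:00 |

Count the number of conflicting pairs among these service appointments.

Sorted by start: J1, J2, J5, J3, J4.
J2 starts after J1 ends — done with J1.
J5 starts after J2 ends — done with J2.
J3 starts before J5 ends → J5 and J3 overlap.
J4 starts before J5 ends → J5 and J4 overlap.
J4 starts before J3 ends → J3 and J4 overlap.
Overlapping pairs: J3 & J4, J3 & J5, J4 & J5 — 3 in total.

3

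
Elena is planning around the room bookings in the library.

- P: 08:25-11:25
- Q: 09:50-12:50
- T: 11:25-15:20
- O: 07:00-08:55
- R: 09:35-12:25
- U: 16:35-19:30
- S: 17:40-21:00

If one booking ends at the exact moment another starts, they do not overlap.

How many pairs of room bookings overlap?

Sorted by start: O, P, R, Q, T, U, S.
P starts before O ends → O and P overlap.
R starts after O ends; O is clear from here.
R starts before P ends → P and R overlap.
Q starts before P ends → P and Q overlap.
T starts exactly when P ends (back-to-back, no overlap); P is clear from here.
Q starts before R ends → R and Q overlap.
T starts before R ends → R and T overlap.
U starts after R ends; R is clear from here.
T starts before Q ends → Q and T overlap.
U starts after Q ends; Q is clear from here.
U starts after T ends; T is clear from here.
S starts before U ends → U and S overlap.
Overlapping pairs: O & P, P & Q, P & R, Q & R, Q & T, R & T, S & U — 7 in total.

7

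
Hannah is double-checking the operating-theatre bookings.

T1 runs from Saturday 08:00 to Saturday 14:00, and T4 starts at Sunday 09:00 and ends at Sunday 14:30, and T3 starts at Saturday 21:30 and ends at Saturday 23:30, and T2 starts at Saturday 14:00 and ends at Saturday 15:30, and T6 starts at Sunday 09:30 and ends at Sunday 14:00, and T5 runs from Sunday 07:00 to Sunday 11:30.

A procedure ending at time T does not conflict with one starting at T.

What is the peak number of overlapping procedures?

3

Sweep the timeline, counting +1 at each start and −1 at each end (ends before starts at a tie):
Saturday 08:00 start T1 → 1
Saturday 14:00 end T1 → 0
Saturday 14:00 start T2 → 1
Saturday 15:30 end T2 → 0
Saturday 21:30 start T3 → 1
Saturday 23:30 end T3 → 0
Sunday 07:00 start T5 → 1
Sunday 09:00 start T4 → 2
Sunday 09:30 start T6 → 3
Sunday 11:30 end T5 → 2
Sunday 14:00 end T6 → 1
Sunday 14:30 end T4 → 0
Peak is 3, at Sunday 09:30 (T4, T5, T6).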